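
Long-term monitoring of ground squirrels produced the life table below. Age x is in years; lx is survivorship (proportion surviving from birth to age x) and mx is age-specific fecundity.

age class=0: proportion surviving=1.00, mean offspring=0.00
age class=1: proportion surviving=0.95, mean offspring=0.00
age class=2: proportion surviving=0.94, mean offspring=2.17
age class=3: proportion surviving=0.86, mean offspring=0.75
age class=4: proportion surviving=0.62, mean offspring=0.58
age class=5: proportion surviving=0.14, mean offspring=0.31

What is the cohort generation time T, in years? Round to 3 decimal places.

lx·mx: 0, 0, 2.0398, 0.645, 0.3596, 0.0434 → R0 = 3.0878
x·lx·mx: 0, 0, 4.0796, 1.935, 1.4384, 0.217 → Σ = 7.67
T = 7.67 / 3.0878 = 2.483969… → 2.484

2.484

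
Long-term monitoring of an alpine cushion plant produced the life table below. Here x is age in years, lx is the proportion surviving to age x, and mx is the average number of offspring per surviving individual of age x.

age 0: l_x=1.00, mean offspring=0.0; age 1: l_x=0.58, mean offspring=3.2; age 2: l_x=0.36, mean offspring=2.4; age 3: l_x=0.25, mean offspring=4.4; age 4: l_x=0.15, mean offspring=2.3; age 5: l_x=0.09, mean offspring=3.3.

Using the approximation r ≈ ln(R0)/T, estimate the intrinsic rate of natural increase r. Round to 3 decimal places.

0.685

R0 = Σ lx·mx = 0 + 1.856 + 0.864 + 1.1 + 0.345 + 0.297 = 4.462
Σ x·lx·mx = 9.749; T = 9.749/4.462 = 2.18489…
r ≈ ln(R0)/T = ln(4.462)/2.18489… = 0.68452… → 0.685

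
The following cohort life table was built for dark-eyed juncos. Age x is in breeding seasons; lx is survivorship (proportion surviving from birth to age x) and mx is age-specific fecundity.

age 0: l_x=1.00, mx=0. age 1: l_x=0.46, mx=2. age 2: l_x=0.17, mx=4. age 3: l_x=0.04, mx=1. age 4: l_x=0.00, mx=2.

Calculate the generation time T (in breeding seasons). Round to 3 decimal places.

1.463

lx·mx: 0, 0.92, 0.68, 0.04, 0 → R0 = 1.64
x·lx·mx: 0, 0.92, 1.36, 0.12, 0 → Σ = 2.4
T = 2.4 / 1.64 = 1.463415… → 1.463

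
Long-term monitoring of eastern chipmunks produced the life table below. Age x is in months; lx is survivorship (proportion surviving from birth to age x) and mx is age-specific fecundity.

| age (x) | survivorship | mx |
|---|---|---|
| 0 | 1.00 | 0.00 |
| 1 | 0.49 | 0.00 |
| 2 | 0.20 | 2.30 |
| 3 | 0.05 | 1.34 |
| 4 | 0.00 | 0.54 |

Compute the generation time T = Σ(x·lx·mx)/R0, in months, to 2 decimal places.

lx·mx: 0, 0, 0.46, 0.067, 0 → R0 = 0.527
x·lx·mx: 0, 0, 0.92, 0.201, 0 → Σ = 1.121
T = 1.121 / 0.527 = 2.127135… → 2.13

2.13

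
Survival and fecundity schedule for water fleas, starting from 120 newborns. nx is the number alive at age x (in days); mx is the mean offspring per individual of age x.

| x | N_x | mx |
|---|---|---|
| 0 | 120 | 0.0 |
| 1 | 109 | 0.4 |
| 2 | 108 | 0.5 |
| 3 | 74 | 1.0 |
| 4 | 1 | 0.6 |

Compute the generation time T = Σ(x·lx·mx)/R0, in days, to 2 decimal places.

lx = nx/n0 = nx/120: 1, 0.90833…, 0.9, 0.61667…, 0.00833…
lx·mx: 0, 0.363333…, 0.45, 0.616667…, 0.005… → R0 = 1.435…
x·lx·mx: 0, 0.363333…, 0.9, 1.85…, 0.02… → Σ = 3.133333…
T = 3.133333… / 1.435… = 2.183508… → 2.18

2.18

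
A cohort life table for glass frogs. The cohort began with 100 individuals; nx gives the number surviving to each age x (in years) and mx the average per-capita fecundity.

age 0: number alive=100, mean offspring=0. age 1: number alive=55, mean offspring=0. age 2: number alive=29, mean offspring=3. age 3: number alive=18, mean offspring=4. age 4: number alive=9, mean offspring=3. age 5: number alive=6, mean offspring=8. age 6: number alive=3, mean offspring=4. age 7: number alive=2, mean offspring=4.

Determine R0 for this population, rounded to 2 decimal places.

2.54

lx = nx/n0 = nx/100: 1, 0.55, 0.29, 0.18, 0.09, 0.06, 0.03, 0.02
lx·mx by age: 0, 0, 0.87, 0.72, 0.27, 0.48, 0.12, 0.08
R0 = Σ lx·mx = 2.54 → 2.54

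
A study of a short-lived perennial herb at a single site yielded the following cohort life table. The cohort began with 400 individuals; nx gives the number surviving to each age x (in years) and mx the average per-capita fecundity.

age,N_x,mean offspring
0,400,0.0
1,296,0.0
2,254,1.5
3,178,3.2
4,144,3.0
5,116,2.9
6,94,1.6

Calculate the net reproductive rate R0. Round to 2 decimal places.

4.67

lx = nx/n0 = nx/400: 1, 0.74, 0.635, 0.445, 0.36, 0.29, 0.235
lx·mx by age: 0, 0, 0.9525, 1.424, 1.08, 0.841, 0.376
R0 = Σ lx·mx = 4.6735 → 4.67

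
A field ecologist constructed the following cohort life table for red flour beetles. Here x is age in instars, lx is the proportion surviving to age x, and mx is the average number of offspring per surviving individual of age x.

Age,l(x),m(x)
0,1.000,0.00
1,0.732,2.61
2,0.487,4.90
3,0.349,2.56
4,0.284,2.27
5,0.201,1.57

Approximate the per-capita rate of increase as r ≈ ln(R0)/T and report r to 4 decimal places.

0.8264

R0 = Σ lx·mx = 0 + 1.91052 + 2.3863 + 0.89344 + 0.64468 + 0.31557 = 6.15051
Σ x·lx·mx = 13.52001; T = 13.52001/6.15051 = 2.19819…
r ≈ ln(R0)/T = ln(6.15051)/2.19819… = 0.826376… → 0.8264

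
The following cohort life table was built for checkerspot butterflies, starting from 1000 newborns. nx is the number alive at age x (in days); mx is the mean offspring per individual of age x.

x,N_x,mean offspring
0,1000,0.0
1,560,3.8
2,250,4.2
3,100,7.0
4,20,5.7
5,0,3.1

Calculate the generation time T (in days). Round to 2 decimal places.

1.70

lx = nx/n0 = nx/1000: 1, 0.56, 0.25, 0.1, 0.02, 0
lx·mx: 0, 2.128, 1.05, 0.7, 0.114, 0 → R0 = 3.992
x·lx·mx: 0, 2.128, 2.1, 2.1, 0.456, 0 → Σ = 6.784
T = 6.784 / 3.992 = 1.699399… → 1.70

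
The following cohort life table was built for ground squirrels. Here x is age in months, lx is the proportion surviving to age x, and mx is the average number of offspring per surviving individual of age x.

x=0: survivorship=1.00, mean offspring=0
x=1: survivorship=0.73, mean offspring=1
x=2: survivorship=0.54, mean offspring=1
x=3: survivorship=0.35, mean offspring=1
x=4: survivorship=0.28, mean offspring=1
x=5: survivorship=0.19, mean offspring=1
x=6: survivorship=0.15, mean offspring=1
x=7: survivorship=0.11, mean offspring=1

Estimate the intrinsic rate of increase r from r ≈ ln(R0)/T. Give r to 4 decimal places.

0.3042

R0 = Σ lx·mx = 0 + 0.73 + 0.54 + 0.35 + 0.28 + 0.19 + 0.15 + 0.11 = 2.35
Σ x·lx·mx = 6.6; T = 6.6/2.35 = 2.80851…
r ≈ ln(R0)/T = ln(2.35)/2.80851… = 0.304224… → 0.3042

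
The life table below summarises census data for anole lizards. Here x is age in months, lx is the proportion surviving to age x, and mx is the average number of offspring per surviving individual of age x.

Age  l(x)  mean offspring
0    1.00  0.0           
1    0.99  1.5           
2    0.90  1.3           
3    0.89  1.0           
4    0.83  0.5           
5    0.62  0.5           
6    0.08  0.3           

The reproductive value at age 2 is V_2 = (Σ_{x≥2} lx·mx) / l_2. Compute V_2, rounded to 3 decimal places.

lx·mx for x ≥ 2: 1.17, 0.89, 0.415, 0.31, 0.024 → sum = 2.809
V_2 = 2.809 / l_2 = 2.809 / 0.9 = 3.121111… → 3.121

3.121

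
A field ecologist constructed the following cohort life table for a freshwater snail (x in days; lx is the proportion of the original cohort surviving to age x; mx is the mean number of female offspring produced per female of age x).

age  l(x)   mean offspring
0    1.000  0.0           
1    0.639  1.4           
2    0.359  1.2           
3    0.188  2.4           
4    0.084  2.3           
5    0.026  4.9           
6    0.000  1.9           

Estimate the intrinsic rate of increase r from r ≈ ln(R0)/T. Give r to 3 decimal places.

0.344

R0 = Σ lx·mx = 0 + 0.8946 + 0.4308 + 0.4512 + 0.1932 + 0.1274 + 0 = 2.0972
Σ x·lx·mx = 4.5196; T = 4.5196/2.0972 = 2.15506…
r ≈ ln(R0)/T = ln(2.0972)/2.15506… = 0.34366… → 0.344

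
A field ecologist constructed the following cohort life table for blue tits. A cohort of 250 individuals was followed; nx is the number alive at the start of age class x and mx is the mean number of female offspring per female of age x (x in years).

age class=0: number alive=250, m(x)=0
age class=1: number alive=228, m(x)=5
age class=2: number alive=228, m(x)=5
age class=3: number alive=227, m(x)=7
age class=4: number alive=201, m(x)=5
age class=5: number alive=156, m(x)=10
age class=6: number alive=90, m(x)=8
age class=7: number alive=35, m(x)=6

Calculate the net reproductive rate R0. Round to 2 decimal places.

lx = nx/n0 = nx/250: 1, 0.912, 0.912, 0.908, 0.804, 0.624, 0.36, 0.14
lx·mx by age: 0, 4.56, 4.56, 6.356, 4.02, 6.24, 2.88, 0.84
R0 = Σ lx·mx = 29.456 → 29.46

29.46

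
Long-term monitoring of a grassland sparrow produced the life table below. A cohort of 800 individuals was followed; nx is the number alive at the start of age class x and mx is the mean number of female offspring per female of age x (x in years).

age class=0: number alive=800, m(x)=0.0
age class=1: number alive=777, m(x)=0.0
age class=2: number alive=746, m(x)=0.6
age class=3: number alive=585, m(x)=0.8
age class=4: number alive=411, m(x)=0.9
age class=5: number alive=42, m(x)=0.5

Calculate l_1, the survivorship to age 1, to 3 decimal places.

0.971

l_1 = n_1/n_0 = 777/800 = 0.97125 → 0.971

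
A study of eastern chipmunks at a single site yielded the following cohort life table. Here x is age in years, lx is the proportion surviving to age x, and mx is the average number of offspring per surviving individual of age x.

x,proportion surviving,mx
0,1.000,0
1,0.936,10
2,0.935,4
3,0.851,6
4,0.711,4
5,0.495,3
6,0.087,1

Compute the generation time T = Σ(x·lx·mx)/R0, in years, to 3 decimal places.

lx·mx: 0, 9.36, 3.74, 5.106, 2.844, 1.485, 0.087 → R0 = 22.622
x·lx·mx: 0, 9.36, 7.48, 15.318, 11.376, 7.425, 0.522 → Σ = 51.481
T = 51.481 / 22.622 = 2.275705… → 2.276

2.276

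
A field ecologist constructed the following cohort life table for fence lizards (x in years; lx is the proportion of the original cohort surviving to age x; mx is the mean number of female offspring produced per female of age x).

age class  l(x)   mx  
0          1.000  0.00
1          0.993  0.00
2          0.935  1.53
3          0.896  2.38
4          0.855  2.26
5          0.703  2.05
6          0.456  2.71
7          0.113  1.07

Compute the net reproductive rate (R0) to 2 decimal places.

lx·mx by age: 0, 0, 1.43055, 2.13248, 1.9323, 1.44115, 1.23576, 0.12091
R0 = Σ lx·mx = 8.29315 → 8.29

8.29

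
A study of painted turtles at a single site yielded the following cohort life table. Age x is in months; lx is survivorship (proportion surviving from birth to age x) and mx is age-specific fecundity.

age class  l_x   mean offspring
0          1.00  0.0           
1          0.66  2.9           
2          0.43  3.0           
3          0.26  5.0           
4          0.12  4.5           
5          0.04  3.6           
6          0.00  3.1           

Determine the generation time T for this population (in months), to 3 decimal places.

2.173

lx·mx: 0, 1.914, 1.29, 1.3, 0.54, 0.144, 0 → R0 = 5.188
x·lx·mx: 0, 1.914, 2.58, 3.9, 2.16, 0.72, 0 → Σ = 11.274
T = 11.274 / 5.188 = 2.173092… → 2.173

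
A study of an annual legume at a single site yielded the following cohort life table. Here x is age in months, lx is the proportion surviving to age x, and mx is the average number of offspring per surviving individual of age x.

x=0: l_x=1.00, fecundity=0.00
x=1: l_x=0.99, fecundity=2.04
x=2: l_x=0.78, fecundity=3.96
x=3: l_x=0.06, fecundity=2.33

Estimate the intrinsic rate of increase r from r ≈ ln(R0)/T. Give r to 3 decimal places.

1.010

R0 = Σ lx·mx = 0 + 2.0196 + 3.0888 + 0.1398 = 5.2482
Σ x·lx·mx = 8.6166; T = 8.6166/5.2482 = 1.64182…
r ≈ ln(R0)/T = ln(5.2482)/1.64182… = 1.00978… → 1.010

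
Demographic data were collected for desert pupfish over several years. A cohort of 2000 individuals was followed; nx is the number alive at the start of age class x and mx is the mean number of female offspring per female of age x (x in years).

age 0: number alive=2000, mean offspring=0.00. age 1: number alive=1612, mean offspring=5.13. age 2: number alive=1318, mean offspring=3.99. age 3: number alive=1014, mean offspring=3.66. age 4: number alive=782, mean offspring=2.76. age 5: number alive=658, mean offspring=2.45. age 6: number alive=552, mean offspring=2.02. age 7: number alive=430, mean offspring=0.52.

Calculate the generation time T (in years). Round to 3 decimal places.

lx = nx/n0 = nx/2000: 1, 0.806, 0.659, 0.507, 0.391, 0.329, 0.276, 0.215
lx·mx: 0, 4.13478, 2.62941, 1.85562, 1.07916, 0.80605, 0.55752, 0.1118 → R0 = 11.17434
x·lx·mx: 0, 4.13478, 5.25882, 5.56686, 4.31664, 4.03025, 3.34512, 0.7826 → Σ = 27.43507
T = 27.43507 / 11.17434 = 2.455185… → 2.455

2.455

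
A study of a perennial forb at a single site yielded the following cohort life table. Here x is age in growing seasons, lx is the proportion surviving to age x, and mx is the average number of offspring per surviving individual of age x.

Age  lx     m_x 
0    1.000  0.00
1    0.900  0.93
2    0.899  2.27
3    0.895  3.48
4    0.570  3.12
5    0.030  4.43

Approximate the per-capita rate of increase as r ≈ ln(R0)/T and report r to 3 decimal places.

0.741

R0 = Σ lx·mx = 0 + 0.837 + 2.04073 + 3.1146 + 1.7784 + 0.1329 = 7.90363
Σ x·lx·mx = 22.04036; T = 22.04036/7.90363 = 2.78864…
r ≈ ln(R0)/T = ln(7.90363)/2.78864… = 0.74134… → 0.741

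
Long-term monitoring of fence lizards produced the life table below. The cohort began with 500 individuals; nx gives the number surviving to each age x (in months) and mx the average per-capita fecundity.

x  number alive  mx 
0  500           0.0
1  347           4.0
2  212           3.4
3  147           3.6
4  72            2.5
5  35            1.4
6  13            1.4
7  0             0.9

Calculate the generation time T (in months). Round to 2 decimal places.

1.90

lx = nx/n0 = nx/500: 1, 0.694, 0.424, 0.294, 0.144, 0.07, 0.026, 0
lx·mx: 0, 2.776, 1.4416, 1.0584, 0.36, 0.098, 0.0364, 0 → R0 = 5.7704
x·lx·mx: 0, 2.776, 2.8832, 3.1752, 1.44, 0.49, 0.2184, 0 → Σ = 10.9828
T = 10.9828 / 5.7704 = 1.9033… → 1.90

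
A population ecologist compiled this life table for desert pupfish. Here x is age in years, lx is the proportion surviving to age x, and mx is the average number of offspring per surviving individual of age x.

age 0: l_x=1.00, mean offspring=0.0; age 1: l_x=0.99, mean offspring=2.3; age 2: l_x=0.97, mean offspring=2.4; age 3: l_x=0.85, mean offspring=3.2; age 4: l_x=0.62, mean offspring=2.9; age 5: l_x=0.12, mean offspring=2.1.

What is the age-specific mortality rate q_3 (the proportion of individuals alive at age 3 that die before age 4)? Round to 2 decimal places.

0.27

q_3 = (l_3 − l_4) / l_3 = (0.85 − 0.62) / 0.85
     = 0.23 / 0.85 = 0.270588… → 0.27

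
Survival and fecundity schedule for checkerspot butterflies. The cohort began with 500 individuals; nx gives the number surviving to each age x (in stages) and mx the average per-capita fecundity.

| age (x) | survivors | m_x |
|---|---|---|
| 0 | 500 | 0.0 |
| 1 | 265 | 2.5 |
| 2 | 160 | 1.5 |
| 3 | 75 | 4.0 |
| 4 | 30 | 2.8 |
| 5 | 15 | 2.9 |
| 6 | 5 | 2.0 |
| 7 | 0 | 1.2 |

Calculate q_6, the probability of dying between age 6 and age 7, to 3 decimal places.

lx = nx/n0 = nx/500: 1, 0.53, 0.32, 0.15, 0.06, 0.03, 0.01, 0
q_6 = (l_6 − l_7) / l_6 = (0.01 − 0) / 0.01
     = 0.01 / 0.01 = 1 → 1.000

1.000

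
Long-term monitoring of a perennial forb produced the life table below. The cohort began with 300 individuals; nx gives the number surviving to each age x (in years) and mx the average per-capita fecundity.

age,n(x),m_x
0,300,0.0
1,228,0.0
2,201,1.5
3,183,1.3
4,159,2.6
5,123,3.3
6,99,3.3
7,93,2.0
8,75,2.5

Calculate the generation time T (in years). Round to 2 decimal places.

lx = nx/n0 = nx/300: 1, 0.76, 0.67, 0.61, 0.53, 0.41, 0.33, 0.31, 0.25
lx·mx: 0, 0, 1.005, 0.793, 1.378, 1.353, 1.089, 0.62, 0.625 → R0 = 6.863
x·lx·mx: 0, 0, 2.01, 2.379, 5.512, 6.765, 6.534, 4.34, 5 → Σ = 32.54
T = 32.54 / 6.863 = 4.741367… → 4.74

4.74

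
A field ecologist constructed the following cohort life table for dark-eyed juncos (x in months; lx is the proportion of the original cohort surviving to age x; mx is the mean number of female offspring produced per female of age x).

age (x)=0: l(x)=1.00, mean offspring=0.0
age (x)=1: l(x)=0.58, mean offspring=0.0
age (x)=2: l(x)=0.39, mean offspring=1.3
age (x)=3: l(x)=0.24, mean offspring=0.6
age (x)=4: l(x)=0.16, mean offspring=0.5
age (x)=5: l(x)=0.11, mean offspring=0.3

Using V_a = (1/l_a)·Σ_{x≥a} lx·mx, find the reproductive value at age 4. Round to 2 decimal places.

0.71

lx·mx for x ≥ 4: 0.08, 0.033 → sum = 0.113
V_4 = 0.113 / l_4 = 0.113 / 0.16 = 0.70625 → 0.71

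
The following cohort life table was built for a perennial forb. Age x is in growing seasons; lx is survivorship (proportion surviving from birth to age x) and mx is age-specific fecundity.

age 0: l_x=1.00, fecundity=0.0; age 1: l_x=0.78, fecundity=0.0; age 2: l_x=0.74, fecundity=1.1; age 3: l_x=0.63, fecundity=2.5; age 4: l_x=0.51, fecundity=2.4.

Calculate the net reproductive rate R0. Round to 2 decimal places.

3.61

lx·mx by age: 0, 0, 0.814, 1.575, 1.224
R0 = Σ lx·mx = 3.613 → 3.61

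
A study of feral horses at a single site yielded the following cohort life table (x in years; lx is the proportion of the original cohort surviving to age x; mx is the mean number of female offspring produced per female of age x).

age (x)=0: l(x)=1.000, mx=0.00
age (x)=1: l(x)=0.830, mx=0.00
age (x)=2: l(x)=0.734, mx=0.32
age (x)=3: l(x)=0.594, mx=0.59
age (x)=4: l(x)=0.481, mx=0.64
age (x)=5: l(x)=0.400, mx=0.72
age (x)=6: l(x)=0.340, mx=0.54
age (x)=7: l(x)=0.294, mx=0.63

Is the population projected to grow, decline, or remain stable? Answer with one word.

R0 = Σ lx·mx = 0 + 0 + 0.23488 + 0.35046 + 0.30784 + 0.288 + 0.1836 + 0.18522 = 1.55
R0 > 1, so the population is growing.

growing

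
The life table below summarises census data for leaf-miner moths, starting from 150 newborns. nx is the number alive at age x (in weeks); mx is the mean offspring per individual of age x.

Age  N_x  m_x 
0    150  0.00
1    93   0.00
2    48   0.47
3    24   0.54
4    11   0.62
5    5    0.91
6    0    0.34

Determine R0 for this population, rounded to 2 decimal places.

lx = nx/n0 = nx/150: 1, 0.62, 0.32, 0.16, 0.07333…, 0.03333…, 0
lx·mx by age: 0, 0, 0.1504, 0.0864, 0.045467…, 0.030333…, 0
R0 = Σ lx·mx = 0.3126… → 0.31

0.31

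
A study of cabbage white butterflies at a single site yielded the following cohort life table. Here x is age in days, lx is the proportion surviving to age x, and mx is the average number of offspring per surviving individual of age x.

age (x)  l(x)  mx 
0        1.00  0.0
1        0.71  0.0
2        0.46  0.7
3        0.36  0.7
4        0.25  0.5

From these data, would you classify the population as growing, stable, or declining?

R0 = Σ lx·mx = 0 + 0 + 0.322 + 0.252 + 0.125 = 0.699
R0 < 1, so the population is declining.

declining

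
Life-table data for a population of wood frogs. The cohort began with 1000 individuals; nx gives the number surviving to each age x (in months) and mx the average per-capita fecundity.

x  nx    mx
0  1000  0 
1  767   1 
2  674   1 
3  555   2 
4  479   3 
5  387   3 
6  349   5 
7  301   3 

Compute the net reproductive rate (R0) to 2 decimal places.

7.80

lx = nx/n0 = nx/1000: 1, 0.767, 0.674, 0.555, 0.479, 0.387, 0.349, 0.301
lx·mx by age: 0, 0.767, 0.674, 1.11, 1.437, 1.161, 1.745, 0.903
R0 = Σ lx·mx = 7.797 → 7.80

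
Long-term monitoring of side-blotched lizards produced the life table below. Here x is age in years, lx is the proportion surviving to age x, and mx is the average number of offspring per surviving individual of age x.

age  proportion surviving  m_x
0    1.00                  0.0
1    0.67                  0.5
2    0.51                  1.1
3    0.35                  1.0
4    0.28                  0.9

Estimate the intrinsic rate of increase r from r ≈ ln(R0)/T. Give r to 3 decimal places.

0.172

R0 = Σ lx·mx = 0 + 0.335 + 0.561 + 0.35 + 0.252 = 1.498
Σ x·lx·mx = 3.515; T = 3.515/1.498 = 2.34646…
r ≈ ln(R0)/T = ln(1.498)/2.34646… = 0.17223… → 0.172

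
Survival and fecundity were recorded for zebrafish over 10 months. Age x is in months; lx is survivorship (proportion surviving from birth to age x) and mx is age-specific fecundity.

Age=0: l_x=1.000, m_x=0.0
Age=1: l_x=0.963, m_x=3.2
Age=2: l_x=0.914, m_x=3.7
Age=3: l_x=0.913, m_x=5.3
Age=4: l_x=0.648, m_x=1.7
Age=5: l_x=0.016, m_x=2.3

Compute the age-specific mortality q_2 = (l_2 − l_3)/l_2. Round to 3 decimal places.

q_2 = (l_2 − l_3) / l_2 = (0.914 − 0.913) / 0.914
     = 0.001 / 0.914 = 0.001094… → 0.001

0.001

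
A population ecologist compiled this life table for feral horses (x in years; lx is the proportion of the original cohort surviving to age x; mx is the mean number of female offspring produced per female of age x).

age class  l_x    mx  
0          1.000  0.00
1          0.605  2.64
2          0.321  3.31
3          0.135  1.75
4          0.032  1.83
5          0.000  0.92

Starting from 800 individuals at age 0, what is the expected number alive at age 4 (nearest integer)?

26

Expected survivors = N0 · l_4 = 800 × 0.032 = 25.6 → 26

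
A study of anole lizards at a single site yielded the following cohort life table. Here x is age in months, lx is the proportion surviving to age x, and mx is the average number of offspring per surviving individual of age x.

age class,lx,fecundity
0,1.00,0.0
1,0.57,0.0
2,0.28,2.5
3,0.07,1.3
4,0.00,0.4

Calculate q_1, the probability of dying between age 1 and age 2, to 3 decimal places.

q_1 = (l_1 − l_2) / l_1 = (0.57 − 0.28) / 0.57
     = 0.29 / 0.57 = 0.508772… → 0.509

0.509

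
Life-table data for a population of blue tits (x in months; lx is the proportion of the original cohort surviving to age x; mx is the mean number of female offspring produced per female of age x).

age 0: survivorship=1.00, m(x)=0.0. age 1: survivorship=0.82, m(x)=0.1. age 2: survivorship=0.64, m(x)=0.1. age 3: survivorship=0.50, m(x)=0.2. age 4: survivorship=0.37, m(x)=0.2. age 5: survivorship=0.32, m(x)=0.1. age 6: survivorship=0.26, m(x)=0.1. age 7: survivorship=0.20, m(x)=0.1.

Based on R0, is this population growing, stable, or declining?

declining

R0 = Σ lx·mx = 0 + 0.082 + 0.064 + 0.1 + 0.074 + 0.032 + 0.026 + 0.02 = 0.398
R0 < 1, so the population is declining.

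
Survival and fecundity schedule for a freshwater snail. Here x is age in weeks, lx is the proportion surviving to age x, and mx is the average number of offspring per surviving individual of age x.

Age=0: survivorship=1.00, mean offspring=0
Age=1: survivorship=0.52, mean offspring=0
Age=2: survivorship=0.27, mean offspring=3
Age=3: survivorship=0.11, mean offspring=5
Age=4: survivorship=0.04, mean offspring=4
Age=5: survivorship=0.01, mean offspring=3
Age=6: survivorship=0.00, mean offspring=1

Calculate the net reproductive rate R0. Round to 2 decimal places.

1.55

lx·mx by age: 0, 0, 0.81, 0.55, 0.16, 0.03, 0
R0 = Σ lx·mx = 1.55 → 1.55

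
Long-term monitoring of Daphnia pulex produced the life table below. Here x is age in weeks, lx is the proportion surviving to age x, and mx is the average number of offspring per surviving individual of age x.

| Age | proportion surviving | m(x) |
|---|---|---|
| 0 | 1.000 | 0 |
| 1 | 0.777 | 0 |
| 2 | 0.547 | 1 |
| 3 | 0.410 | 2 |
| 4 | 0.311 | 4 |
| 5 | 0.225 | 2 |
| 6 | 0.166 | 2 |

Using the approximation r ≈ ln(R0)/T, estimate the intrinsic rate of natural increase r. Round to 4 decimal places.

0.3246

R0 = Σ lx·mx = 0 + 0 + 0.547 + 0.82 + 1.244 + 0.45 + 0.332 = 3.393
Σ x·lx·mx = 12.772; T = 12.772/3.393 = 3.76422…
r ≈ ln(R0)/T = ln(3.393)/3.76422… = 0.32456… → 0.3246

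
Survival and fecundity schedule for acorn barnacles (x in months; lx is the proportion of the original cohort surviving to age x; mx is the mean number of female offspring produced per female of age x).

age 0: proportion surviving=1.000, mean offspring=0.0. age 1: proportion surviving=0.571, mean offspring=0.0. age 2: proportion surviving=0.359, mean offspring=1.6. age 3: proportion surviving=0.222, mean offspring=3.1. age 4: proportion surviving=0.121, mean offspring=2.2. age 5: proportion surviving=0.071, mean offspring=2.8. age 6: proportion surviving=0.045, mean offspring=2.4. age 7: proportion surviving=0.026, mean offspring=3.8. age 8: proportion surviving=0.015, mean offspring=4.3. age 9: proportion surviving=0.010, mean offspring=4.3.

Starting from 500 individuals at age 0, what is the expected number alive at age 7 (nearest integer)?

Expected survivors = N0 · l_7 = 500 × 0.026 = 13 → 13

13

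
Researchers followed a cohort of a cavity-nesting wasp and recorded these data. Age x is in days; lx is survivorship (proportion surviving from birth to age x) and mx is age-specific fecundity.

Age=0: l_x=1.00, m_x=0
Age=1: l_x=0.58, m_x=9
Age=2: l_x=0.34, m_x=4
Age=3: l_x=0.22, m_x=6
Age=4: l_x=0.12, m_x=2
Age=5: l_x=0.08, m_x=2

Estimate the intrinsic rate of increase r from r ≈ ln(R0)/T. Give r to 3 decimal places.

1.286

R0 = Σ lx·mx = 0 + 5.22 + 1.36 + 1.32 + 0.24 + 0.16 = 8.3
Σ x·lx·mx = 13.66; T = 13.66/8.3 = 1.64578…
r ≈ ln(R0)/T = ln(8.3)/1.64578… = 1.28587… → 1.286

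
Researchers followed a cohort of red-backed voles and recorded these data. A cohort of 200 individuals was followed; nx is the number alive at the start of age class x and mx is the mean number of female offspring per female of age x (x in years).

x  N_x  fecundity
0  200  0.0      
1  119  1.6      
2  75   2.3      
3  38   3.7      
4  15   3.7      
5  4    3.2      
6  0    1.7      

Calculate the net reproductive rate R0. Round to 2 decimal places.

lx = nx/n0 = nx/200: 1, 0.595, 0.375, 0.19, 0.075, 0.02, 0
lx·mx by age: 0, 0.952, 0.8625, 0.703, 0.2775, 0.064, 0
R0 = Σ lx·mx = 2.859 → 2.86

2.86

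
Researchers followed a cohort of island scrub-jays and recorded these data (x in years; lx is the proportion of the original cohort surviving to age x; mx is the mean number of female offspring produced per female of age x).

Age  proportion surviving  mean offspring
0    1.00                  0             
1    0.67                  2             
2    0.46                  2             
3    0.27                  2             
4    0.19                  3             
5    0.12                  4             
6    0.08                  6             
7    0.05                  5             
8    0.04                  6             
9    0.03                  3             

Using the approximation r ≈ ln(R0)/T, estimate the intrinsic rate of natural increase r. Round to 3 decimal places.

R0 = Σ lx·mx = 0 + 1.34 + 0.92 + 0.54 + 0.57 + 0.48 + 0.48 + 0.25 + 0.24 + 0.09 = 4.91
Σ x·lx·mx = 16.84; T = 16.84/4.91 = 3.42974…
r ≈ ln(R0)/T = ln(4.91)/3.42974… = 0.46396… → 0.464

0.464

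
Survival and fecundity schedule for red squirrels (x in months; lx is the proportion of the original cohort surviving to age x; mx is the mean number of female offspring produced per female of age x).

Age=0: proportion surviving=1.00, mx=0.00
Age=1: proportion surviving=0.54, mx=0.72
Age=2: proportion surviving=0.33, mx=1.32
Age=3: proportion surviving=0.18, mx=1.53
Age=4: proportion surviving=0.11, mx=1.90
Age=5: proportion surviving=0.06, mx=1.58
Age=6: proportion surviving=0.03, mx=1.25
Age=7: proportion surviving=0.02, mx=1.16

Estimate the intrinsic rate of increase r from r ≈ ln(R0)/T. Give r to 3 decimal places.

0.148

R0 = Σ lx·mx = 0 + 0.3888 + 0.4356 + 0.2754 + 0.209 + 0.0948 + 0.0375 + 0.0232 = 1.4643
Σ x·lx·mx = 3.7836; T = 3.7836/1.4643 = 2.5839…
r ≈ ln(R0)/T = ln(1.4643)/2.5839… = 0.1476… → 0.148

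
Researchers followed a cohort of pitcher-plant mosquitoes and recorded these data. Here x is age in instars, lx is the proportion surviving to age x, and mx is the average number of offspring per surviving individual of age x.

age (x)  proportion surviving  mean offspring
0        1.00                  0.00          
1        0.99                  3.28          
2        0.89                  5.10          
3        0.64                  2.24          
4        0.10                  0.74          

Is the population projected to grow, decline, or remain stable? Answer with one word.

R0 = Σ lx·mx = 0 + 3.2472 + 4.539 + 1.4336 + 0.074 = 9.2938
R0 > 1, so the population is growing.

growing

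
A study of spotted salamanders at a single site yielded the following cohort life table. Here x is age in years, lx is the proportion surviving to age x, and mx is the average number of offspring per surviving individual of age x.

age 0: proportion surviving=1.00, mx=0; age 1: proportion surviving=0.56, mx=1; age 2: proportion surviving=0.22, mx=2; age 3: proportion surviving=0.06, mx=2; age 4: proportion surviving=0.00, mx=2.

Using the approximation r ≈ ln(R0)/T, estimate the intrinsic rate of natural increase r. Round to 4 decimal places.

0.0705

R0 = Σ lx·mx = 0 + 0.56 + 0.44 + 0.12 + 0 = 1.12
Σ x·lx·mx = 1.8; T = 1.8/1.12 = 1.60714…
r ≈ ln(R0)/T = ln(1.12)/1.60714… = 0.070516… → 0.0705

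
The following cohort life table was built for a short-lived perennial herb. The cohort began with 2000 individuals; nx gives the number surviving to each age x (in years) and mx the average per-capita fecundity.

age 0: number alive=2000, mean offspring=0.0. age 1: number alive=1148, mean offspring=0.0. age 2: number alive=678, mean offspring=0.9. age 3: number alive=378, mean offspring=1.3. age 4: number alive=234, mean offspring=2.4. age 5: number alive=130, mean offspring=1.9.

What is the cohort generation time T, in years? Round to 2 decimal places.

lx = nx/n0 = nx/2000: 1, 0.574, 0.339, 0.189, 0.117, 0.065
lx·mx: 0, 0, 0.3051, 0.2457, 0.2808, 0.1235 → R0 = 0.9551
x·lx·mx: 0, 0, 0.6102, 0.7371, 1.1232, 0.6175 → Σ = 3.088
T = 3.088 / 0.9551 = 3.233169… → 3.23

3.23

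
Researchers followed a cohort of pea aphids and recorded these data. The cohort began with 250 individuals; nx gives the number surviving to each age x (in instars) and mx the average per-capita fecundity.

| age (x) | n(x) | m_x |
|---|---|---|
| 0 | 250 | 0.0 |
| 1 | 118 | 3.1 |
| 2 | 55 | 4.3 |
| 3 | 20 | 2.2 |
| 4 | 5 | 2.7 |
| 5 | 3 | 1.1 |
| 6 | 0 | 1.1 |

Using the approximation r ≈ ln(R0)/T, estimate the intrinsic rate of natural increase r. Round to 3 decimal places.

0.621

lx = nx/n0 = nx/250: 1, 0.472, 0.22, 0.08, 0.02, 0.012, 0
R0 = Σ lx·mx = 0 + 1.4632 + 0.946 + 0.176 + 0.054 + 0.0132 + 0 = 2.6524
Σ x·lx·mx = 4.1652; T = 4.1652/2.6524 = 1.57035…
r ≈ ln(R0)/T = ln(2.6524)/1.57035… = 0.62118… → 0.621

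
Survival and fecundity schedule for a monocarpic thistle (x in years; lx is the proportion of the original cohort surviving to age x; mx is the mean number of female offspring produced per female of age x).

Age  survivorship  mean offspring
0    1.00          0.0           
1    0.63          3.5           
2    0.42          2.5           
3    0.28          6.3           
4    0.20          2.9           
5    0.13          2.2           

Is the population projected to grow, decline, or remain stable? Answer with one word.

growing

R0 = Σ lx·mx = 0 + 2.205 + 1.05 + 1.764 + 0.58 + 0.286 = 5.885
R0 > 1, so the population is growing.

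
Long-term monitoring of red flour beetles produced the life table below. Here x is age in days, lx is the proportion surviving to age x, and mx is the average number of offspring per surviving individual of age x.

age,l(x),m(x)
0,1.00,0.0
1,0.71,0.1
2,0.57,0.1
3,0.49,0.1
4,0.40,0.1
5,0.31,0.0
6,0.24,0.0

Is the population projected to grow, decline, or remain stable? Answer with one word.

R0 = Σ lx·mx = 0 + 0.071 + 0.057 + 0.049 + 0.04 + 0 + 0 = 0.217
R0 < 1, so the population is declining.

declining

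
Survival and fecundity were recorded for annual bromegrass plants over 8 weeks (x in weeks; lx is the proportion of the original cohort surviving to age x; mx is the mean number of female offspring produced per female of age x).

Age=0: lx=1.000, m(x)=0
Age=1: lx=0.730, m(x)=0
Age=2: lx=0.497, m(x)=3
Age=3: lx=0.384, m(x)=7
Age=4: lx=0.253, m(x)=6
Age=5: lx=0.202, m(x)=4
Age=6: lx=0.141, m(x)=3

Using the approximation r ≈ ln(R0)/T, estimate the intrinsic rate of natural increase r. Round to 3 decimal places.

0.566

R0 = Σ lx·mx = 0 + 0 + 1.491 + 2.688 + 1.518 + 0.808 + 0.423 = 6.928
Σ x·lx·mx = 23.696; T = 23.696/6.928 = 3.42032…
r ≈ ln(R0)/T = ln(6.928)/3.42032… = 0.5659… → 0.566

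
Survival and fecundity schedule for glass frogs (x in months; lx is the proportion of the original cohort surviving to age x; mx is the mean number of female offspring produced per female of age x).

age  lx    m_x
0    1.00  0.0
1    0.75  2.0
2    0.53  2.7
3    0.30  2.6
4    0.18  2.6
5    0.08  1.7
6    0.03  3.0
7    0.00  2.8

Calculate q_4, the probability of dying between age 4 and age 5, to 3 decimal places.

0.556

q_4 = (l_4 − l_5) / l_4 = (0.18 − 0.08) / 0.18
     = 0.1 / 0.18 = 0.555556… → 0.556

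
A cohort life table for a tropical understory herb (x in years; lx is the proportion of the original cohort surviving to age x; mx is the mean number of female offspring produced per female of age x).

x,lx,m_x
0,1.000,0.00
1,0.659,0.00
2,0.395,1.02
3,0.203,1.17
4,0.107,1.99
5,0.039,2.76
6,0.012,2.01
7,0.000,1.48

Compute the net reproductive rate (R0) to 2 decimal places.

0.99

lx·mx by age: 0, 0, 0.4029, 0.23751, 0.21293, 0.10764, 0.02412, 0
R0 = Σ lx·mx = 0.9851 → 0.99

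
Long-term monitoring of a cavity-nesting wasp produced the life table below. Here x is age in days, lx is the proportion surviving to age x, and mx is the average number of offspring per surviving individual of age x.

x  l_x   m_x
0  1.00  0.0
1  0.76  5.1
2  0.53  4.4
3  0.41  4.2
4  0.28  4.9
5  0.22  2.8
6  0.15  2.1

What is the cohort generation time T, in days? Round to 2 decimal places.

2.36

lx·mx: 0, 3.876, 2.332, 1.722, 1.372, 0.616, 0.315 → R0 = 10.233
x·lx·mx: 0, 3.876, 4.664, 5.166, 5.488, 3.08, 1.89 → Σ = 24.164
T = 24.164 / 10.233 = 2.36138… → 2.36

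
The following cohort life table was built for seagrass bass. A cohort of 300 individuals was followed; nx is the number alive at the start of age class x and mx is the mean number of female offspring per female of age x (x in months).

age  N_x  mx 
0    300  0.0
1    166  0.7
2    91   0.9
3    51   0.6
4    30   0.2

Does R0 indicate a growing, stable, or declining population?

declining

lx = nx/n0 = nx/300: 1, 0.55333…, 0.30333…, 0.17, 0.1
R0 = Σ lx·mx = 0 + 0.387333… + 0.273… + 0.102 + 0.02 = 0.782333…
R0 < 1, so the population is declining.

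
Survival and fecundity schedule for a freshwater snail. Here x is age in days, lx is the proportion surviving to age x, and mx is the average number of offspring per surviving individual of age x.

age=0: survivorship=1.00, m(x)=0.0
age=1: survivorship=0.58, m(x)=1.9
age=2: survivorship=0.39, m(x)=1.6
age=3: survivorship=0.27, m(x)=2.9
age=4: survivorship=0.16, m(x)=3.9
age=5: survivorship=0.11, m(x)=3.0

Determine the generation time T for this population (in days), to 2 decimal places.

2.55

lx·mx: 0, 1.102, 0.624, 0.783, 0.624, 0.33 → R0 = 3.463
x·lx·mx: 0, 1.102, 1.248, 2.349, 2.496, 1.65 → Σ = 8.845
T = 8.845 / 3.463 = 2.554144… → 2.55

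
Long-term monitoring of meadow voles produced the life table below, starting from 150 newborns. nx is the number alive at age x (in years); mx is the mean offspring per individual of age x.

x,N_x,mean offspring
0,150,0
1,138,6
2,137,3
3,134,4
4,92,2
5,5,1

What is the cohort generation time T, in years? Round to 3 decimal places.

lx = nx/n0 = nx/150: 1, 0.92, 0.91333…, 0.89333…, 0.61333…, 0.03333…
lx·mx: 0, 5.52, 2.74…, 3.573333…, 1.226667…, 0.033333… → R0 = 13.093333…
x·lx·mx: 0, 5.52, 5.48…, 10.72…, 4.906667…, 0.166667… → Σ = 26.793333…
T = 26.793333… / 13.093333… = 2.046334… → 2.046

2.046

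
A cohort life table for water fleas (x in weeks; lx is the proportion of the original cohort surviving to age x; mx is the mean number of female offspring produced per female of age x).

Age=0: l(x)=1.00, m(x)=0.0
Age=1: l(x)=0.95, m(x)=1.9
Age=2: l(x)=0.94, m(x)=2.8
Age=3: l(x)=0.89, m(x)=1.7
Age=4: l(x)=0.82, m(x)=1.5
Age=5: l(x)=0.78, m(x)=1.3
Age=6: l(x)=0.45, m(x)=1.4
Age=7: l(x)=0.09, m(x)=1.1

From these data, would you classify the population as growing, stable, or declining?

growing

R0 = Σ lx·mx = 0 + 1.805 + 2.632 + 1.513 + 1.23 + 1.014 + 0.63 + 0.099 = 8.923
R0 > 1, so the population is growing.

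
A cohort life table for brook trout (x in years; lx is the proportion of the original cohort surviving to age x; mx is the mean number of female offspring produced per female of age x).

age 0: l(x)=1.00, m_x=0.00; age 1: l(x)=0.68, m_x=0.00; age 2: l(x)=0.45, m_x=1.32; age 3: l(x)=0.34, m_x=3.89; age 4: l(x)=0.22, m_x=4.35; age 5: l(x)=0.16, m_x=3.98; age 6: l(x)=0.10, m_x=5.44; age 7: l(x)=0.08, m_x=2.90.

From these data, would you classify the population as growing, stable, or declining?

R0 = Σ lx·mx = 0 + 0 + 0.594 + 1.3226 + 0.957 + 0.6368 + 0.544 + 0.232 = 4.2864
R0 > 1, so the population is growing.

growing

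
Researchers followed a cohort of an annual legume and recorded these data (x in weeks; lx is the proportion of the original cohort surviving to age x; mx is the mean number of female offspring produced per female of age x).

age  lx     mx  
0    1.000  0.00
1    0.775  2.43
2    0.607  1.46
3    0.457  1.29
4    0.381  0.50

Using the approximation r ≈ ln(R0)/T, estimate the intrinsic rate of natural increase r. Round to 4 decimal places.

0.7269

R0 = Σ lx·mx = 0 + 1.88325 + 0.88622 + 0.58953 + 0.1905 = 3.5495
Σ x·lx·mx = 6.18628; T = 6.18628/3.5495 = 1.74286…
r ≈ ln(R0)/T = ln(3.5495)/1.74286… = 0.726855… → 0.7269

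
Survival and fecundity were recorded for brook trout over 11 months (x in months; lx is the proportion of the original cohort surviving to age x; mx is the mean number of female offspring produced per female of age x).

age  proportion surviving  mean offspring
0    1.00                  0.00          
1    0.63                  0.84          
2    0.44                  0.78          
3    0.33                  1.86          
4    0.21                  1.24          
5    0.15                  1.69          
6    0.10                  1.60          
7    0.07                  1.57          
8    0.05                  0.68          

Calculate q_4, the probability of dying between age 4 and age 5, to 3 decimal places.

q_4 = (l_4 − l_5) / l_4 = (0.21 − 0.15) / 0.21
     = 0.06 / 0.21 = 0.285714… → 0.286

0.286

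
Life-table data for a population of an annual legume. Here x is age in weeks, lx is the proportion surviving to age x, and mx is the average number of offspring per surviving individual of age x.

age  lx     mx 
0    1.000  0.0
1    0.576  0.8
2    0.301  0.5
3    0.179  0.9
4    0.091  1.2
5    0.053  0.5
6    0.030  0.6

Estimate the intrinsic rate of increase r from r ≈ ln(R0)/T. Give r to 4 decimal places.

R0 = Σ lx·mx = 0 + 0.4608 + 0.1505 + 0.1611 + 0.1092 + 0.0265 + 0.018 = 0.9261
Σ x·lx·mx = 1.9224; T = 1.9224/0.9261 = 2.0758…
r ≈ ln(R0)/T = ln(0.9261)/2.0758… = -0.036985… → -0.0370

-0.0370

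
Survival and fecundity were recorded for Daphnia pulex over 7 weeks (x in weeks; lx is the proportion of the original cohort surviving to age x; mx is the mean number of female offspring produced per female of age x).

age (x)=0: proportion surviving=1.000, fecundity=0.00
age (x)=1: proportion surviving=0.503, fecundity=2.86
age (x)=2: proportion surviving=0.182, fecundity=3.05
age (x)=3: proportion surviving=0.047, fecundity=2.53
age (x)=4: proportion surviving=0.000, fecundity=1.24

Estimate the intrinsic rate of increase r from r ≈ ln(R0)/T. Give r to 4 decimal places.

0.5438

R0 = Σ lx·mx = 0 + 1.43858 + 0.5551 + 0.11891 + 0 = 2.11259
Σ x·lx·mx = 2.90551; T = 2.90551/2.11259 = 1.37533…
r ≈ ln(R0)/T = ln(2.11259)/1.37533… = 0.543807… → 0.5438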